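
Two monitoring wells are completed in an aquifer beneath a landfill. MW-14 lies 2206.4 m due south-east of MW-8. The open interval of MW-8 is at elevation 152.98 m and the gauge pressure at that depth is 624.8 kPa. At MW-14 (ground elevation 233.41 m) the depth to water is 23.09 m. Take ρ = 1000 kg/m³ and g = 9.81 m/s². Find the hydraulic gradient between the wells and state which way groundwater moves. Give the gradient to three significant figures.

i ≈ 0.00288; groundwater flows toward the south-east

Pressure head at MW-8: ψ = P/(ρg) = 624.8×1000 / (1000 × 9.81) = 63.69 m.
Total head at MW-8: h = z + ψ = 152.98 + 63.69 = 216.67 m.
Total head at MW-14: h = 233.41 − 23.09 = 210.32 m.
Head difference: h(MW-8) − h(MW-14) = 216.67 − 210.32 = 6.35 m.
Hydraulic gradient: i = |Δh| / L = 6.35 / 2206.4 = 0.00288.
Flow is from higher to lower head: from MW-8 toward MW-14, i.e. toward the south-east.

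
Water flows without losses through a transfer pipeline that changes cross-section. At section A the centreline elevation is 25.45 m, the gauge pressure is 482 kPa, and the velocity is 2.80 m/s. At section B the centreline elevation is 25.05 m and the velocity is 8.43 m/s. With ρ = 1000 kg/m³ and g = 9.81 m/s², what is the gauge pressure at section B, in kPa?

P₂ ≈ 454 kPa

Pressure head at A: ψ₁ = P₁/(ρg) = 482×1000 / (1000 × 9.81) = 49.13 m.
Velocity heads: v₁²/2g = 2.80²/19.62 = 0.400 m; v₂²/2g = 8.43²/19.62 = 3.622 m.
Total head H = z₁ + ψ₁ + v₁²/2g = 25.45 + 49.13 + 0.400 = 74.98 m.
ψ₂ = H − z₂ − v₂²/2g = 74.98 − 25.05 − 3.622 = 46.31 m.
P₂ = ρgψ₂ = 1000 × 9.81 × 46.31 ≈ 454 kPa.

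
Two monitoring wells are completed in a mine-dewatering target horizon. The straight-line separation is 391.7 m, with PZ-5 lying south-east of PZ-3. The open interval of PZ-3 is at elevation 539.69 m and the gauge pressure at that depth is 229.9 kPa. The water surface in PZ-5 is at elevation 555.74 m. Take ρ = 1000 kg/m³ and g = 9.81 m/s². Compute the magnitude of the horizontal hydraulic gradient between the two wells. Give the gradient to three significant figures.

i ≈ 0.0189

Pressure head at PZ-3: ψ = P/(ρg) = 229.9×1000 / (1000 × 9.81) = 23.44 m.
Total head at PZ-3: h = z + ψ = 539.69 + 23.44 = 563.13 m.
Total head at PZ-5: h = 555.74 m (water level in the piezometer is the total head).
Head difference: h(PZ-3) − h(PZ-5) = 563.13 − 555.74 = 7.39 m.
Hydraulic gradient: i = |Δh| / L = 7.39 / 391.7 = 0.0189.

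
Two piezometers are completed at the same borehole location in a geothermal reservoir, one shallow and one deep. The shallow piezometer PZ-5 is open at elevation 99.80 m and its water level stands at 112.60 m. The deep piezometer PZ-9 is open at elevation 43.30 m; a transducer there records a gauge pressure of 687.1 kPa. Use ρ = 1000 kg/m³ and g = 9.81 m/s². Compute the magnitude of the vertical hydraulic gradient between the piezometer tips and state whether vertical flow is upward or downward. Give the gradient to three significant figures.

Total head at PZ-5: h = 112.60 m (water level in the standpipe).
Pressure head at PZ-9: ψ = P/(ρg) = 687.1×1000 / (1000 × 9.81) = 70.04 m.
Total head at PZ-9: h = z + ψ = 43.30 + 70.04 = 113.34 m.
Δh = h(PZ-5) − h(PZ-9) = 112.60 − 113.34 = -0.74 m.
Vertical separation Δz = 99.80 − 43.30 = 56.50 m.
|i_v| = |Δh| / Δz = 0.74 / 56.50 = 0.0131.
Head is higher in the deep piezometer, so vertical flow is upward (discharge condition).

|i_v| ≈ 0.0131; vertical flow is upward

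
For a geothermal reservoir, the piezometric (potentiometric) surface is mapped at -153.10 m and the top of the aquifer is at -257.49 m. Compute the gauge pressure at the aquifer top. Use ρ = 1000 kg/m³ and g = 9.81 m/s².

P ≈ 1020 kPa

Pressure head at the aquifer top: ψ = h − z = -153.10 − (-257.49) = 104.39 m.
P = ρgψ = 1000 × 9.81 × 104.39 = 1024066 Pa ≈ 1020 kPa.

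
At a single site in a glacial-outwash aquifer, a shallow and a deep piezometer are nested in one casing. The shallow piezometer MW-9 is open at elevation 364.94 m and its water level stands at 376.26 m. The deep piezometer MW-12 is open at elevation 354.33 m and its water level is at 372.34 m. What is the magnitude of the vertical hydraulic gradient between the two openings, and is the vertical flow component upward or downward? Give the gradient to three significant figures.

|i_v| ≈ 0.369; vertical flow is downward

Total head at MW-9: h = 376.26 m (water level in the standpipe).
Total head at MW-12: h = 372.34 m.
Δh = h(MW-9) − h(MW-12) = 376.26 − 372.34 = 3.92 m.
Vertical separation Δz = 364.94 − 354.33 = 10.61 m.
|i_v| = |Δh| / Δz = 3.92 / 10.61 = 0.369.
Head is higher in the shallow piezometer, so vertical flow is downward (recharge condition).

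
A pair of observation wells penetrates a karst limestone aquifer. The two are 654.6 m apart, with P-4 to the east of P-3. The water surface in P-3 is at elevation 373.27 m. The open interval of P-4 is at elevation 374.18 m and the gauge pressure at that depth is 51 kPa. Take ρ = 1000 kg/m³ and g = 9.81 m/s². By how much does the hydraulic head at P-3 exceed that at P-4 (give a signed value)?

Δh ≈ -6.11 m

Total head at P-3: h = 373.27 m (water level in the piezometer is the total head).
Pressure head at P-4: ψ = P/(ρg) = 51×1000 / (1000 × 9.81) = 5.20 m.
Total head at P-4: h = z + ψ = 374.18 + 5.20 = 379.38 m.
Head difference: h(P-3) − h(P-4) = 373.27 − 379.38 = -6.11 m.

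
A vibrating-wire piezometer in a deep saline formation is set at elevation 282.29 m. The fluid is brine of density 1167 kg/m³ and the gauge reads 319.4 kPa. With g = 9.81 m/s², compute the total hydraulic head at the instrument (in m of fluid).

h ≈ 310.19 m

ψ = P/(ρg) = 319.4×1000 / (1167 × 9.81) = 27.90 m.
h = z + ψ = 282.29 + 27.90 = 310.19 m.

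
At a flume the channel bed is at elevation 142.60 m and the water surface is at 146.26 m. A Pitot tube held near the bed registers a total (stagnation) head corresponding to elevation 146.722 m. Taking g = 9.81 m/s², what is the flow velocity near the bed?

v ≈ 3.01 m/s

Near the bed, under hydrostatic conditions, the piezometric head (z + ψ) equals the free-surface elevation, 146.26 m.
Velocity head = total − piezometric = 146.722 − 146.26 = 0.462 m.
v = √(2g·h_v) = √(2 × 9.81 × 0.462) = 3.01 m/s.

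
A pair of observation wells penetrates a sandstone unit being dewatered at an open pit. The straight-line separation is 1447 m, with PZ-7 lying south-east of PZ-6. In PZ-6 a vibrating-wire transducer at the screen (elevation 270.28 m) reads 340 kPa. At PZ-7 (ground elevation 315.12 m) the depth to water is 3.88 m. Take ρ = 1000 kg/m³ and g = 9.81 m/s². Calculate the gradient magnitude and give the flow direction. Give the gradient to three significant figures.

Pressure head at PZ-6: ψ = P/(ρg) = 340×1000 / (1000 × 9.81) = 34.66 m.
Total head at PZ-6: h = z + ψ = 270.28 + 34.66 = 304.94 m.
Total head at PZ-7: h = 315.12 − 3.88 = 311.24 m.
Head difference: h(PZ-6) − h(PZ-7) = 304.94 − 311.24 = -6.30 m.
Hydraulic gradient: i = |Δh| / L = 6.30 / 1447 = 0.00435.
Flow is from higher to lower head: from PZ-7 toward PZ-6, i.e. toward the north-west.

i ≈ 0.00435; groundwater flows toward the north-west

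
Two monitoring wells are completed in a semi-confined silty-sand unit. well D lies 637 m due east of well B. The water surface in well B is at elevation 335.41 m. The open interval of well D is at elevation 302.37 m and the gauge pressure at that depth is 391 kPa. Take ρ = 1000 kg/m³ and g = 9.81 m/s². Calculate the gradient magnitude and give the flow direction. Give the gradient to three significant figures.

Total head at well B: h = 335.41 m (water level in the piezometer is the total head).
Pressure head at well D: ψ = P/(ρg) = 391×1000 / (1000 × 9.81) = 39.86 m.
Total head at well D: h = z + ψ = 302.37 + 39.86 = 342.23 m.
Head difference: h(well B) − h(well D) = 335.41 − 342.23 = -6.82 m.
Hydraulic gradient: i = |Δh| / L = 6.82 / 637 = 0.0107.
Flow is from higher to lower head: from well D toward well B, i.e. toward the west.

i ≈ 0.0107; groundwater flows toward the west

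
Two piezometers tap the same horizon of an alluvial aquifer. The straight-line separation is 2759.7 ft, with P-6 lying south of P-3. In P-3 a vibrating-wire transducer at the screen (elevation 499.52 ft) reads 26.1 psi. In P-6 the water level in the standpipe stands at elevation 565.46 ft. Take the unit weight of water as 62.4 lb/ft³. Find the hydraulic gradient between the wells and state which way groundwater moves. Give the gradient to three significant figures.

Pressure head at P-3: ψ = 144·P/γ = 144 × 26.1 / 62.4 = 60.23 ft.
Total head at P-3: h = z + ψ = 499.52 + 60.23 = 559.75 ft.
Total head at P-6: h = 565.46 ft (water level in the piezometer is the total head).
Head difference: h(P-3) − h(P-6) = 559.75 − 565.46 = -5.71 ft.
Hydraulic gradient: i = |Δh| / L = 5.71 / 2759.7 = 0.00207.
Flow is from higher to lower head: from P-6 toward P-3, i.e. toward the north.

i ≈ 0.00207; groundwater flows toward the north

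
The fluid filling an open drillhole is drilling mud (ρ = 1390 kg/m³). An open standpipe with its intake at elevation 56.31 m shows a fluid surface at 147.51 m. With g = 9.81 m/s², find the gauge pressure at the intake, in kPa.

Pressure head ψ = h − z = 147.51 − 56.31 = 91.20 m.
P = ρgψ = 1390 × 9.81 × 91.20 = 1243594 Pa ≈ 1240 kPa.

P ≈ 1240 kPa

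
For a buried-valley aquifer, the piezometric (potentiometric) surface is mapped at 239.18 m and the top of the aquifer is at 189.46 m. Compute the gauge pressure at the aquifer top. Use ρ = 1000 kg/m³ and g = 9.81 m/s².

P ≈ 488 kPa

Pressure head at the aquifer top: ψ = h − z = 239.18 − 189.46 = 49.72 m.
P = ρgψ = 1000 × 9.81 × 49.72 = 487753 Pa ≈ 488 kPa.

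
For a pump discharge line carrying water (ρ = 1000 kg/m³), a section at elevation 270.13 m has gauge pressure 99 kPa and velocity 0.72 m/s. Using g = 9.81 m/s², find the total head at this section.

h ≈ 280.25 m

Pressure head ψ = P/(ρg) = 99×1000 / (1000 × 9.81) = 10.09 m.
Velocity head = v²/(2g) = 0.72² / (2 × 9.81) = 0.026 m.
h = z + ψ + v²/(2g) = 270.13 + 10.09 + 0.026 = 280.25 m.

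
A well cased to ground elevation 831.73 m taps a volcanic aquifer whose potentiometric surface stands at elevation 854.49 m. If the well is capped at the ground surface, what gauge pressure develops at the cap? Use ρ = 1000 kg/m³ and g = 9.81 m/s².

Head above the cap: Δh = 854.49 − 831.73 = 22.76 m.
P = ρgΔh = 1000 × 9.81 × 22.76 = 223276 Pa ≈ 223 kPa.

P ≈ 223 kPa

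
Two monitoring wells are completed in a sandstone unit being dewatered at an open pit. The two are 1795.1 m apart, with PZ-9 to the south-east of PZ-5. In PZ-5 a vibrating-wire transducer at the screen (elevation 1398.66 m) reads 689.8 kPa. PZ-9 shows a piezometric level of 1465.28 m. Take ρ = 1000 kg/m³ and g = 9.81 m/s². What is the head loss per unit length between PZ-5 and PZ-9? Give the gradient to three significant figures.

i ≈ 0.00206 m/m

Pressure head at PZ-5: ψ = P/(ρg) = 689.8×1000 / (1000 × 9.81) = 70.32 m.
Total head at PZ-5: h = z + ψ = 1398.66 + 70.32 = 1468.98 m.
Total head at PZ-9: h = 1465.28 m (water level in the piezometer is the total head).
Head difference: h(PZ-5) − h(PZ-9) = 1468.98 − 1465.28 = 3.70 m.
Hydraulic gradient: i = |Δh| / L = 3.70 / 1795.1 = 0.00206.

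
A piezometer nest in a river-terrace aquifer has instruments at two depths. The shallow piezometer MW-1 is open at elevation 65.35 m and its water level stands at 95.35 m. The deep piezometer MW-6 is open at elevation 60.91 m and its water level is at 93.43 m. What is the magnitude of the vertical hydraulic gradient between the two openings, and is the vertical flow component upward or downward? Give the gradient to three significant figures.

|i_v| ≈ 0.432; vertical flow is downward

Total head at MW-1: h = 95.35 m (water level in the standpipe).
Total head at MW-6: h = 93.43 m.
Δh = h(MW-1) − h(MW-6) = 95.35 − 93.43 = 1.92 m.
Vertical separation Δz = 65.35 − 60.91 = 4.44 m.
|i_v| = |Δh| / Δz = 1.92 / 4.44 = 0.432.
Head is higher in the shallow piezometer, so vertical flow is downward (recharge condition).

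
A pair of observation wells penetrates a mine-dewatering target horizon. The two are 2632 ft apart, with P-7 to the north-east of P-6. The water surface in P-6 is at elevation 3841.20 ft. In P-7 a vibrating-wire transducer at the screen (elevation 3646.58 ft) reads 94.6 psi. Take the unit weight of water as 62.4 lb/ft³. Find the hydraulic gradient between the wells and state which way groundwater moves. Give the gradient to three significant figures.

Total head at P-6: h = 3841.20 ft (water level in the piezometer is the total head).
Pressure head at P-7: ψ = 144·P/γ = 144 × 94.6 / 62.4 = 218.31 ft.
Total head at P-7: h = z + ψ = 3646.58 + 218.31 = 3864.89 ft.
Head difference: h(P-6) − h(P-7) = 3841.20 − 3864.89 = -23.69 ft.
Hydraulic gradient: i = |Δh| / L = 23.69 / 2632 = 0.00900.
Flow is from higher to lower head: from P-7 toward P-6, i.e. toward the south-west.

i ≈ 0.00900; groundwater flows toward the south-west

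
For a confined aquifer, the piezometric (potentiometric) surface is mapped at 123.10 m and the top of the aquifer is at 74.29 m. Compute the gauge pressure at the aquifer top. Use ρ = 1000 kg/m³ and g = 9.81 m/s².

P ≈ 479 kPa

Pressure head at the aquifer top: ψ = h − z = 123.10 − 74.29 = 48.81 m.
P = ρgψ = 1000 × 9.81 × 48.81 = 478826 Pa ≈ 479 kPa.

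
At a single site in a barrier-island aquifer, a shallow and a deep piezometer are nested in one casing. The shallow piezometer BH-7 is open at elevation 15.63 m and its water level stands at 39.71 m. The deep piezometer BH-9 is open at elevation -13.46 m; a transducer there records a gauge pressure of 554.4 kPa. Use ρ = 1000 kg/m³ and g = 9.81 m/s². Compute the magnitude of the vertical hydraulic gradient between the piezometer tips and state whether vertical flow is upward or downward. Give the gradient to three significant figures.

Total head at BH-7: h = 39.71 m (water level in the standpipe).
Pressure head at BH-9: ψ = P/(ρg) = 554.4×1000 / (1000 × 9.81) = 56.51 m.
Total head at BH-9: h = z + ψ = -13.46 + 56.51 = 43.05 m.
Δh = h(BH-7) − h(BH-9) = 39.71 − 43.05 = -3.34 m.
Vertical separation Δz = 15.63 − (-13.46) = 29.09 m.
|i_v| = |Δh| / Δz = 3.34 / 29.09 = 0.115.
Head is higher in the deep piezometer, so vertical flow is upward (discharge condition).

|i_v| ≈ 0.115; vertical flow is upward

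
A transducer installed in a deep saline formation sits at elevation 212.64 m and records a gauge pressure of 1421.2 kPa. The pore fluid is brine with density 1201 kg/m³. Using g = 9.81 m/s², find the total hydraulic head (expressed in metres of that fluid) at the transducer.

h ≈ 333.27 m

ψ = P/(ρg) = 1421.2×1000 / (1201 × 9.81) = 120.63 m.
h = z + ψ = 212.64 + 120.63 = 333.27 m.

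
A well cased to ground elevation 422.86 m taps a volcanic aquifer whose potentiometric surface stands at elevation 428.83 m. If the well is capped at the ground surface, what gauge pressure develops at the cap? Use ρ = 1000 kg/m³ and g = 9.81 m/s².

P ≈ 58.6 kPa

Head above the cap: Δh = 428.83 − 422.86 = 5.97 m.
P = ρgΔh = 1000 × 9.81 × 5.97 = 58566 Pa ≈ 58.6 kPa.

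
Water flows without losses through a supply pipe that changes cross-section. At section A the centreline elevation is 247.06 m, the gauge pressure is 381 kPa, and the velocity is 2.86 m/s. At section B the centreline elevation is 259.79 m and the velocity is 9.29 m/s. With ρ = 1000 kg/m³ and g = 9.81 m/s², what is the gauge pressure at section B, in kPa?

Pressure head at A: ψ₁ = P₁/(ρg) = 381×1000 / (1000 × 9.81) = 38.84 m.
Velocity heads: v₁²/2g = 2.86²/19.62 = 0.417 m; v₂²/2g = 9.29²/19.62 = 4.399 m.
Total head H = z₁ + ψ₁ + v₁²/2g = 247.06 + 38.84 + 0.417 = 286.32 m.
ψ₂ = H − z₂ − v₂²/2g = 286.32 − 259.79 − 4.399 = 22.13 m.
P₂ = ρgψ₂ = 1000 × 9.81 × 22.13 ≈ 217 kPa.

P₂ ≈ 217 kPa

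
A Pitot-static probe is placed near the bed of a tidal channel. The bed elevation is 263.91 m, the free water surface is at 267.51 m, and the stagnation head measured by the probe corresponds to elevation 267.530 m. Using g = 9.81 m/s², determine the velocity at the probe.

v ≈ 0.626 m/s

Near the bed, under hydrostatic conditions, the piezometric head (z + ψ) equals the free-surface elevation, 267.51 m.
Velocity head = total − piezometric = 267.530 − 267.51 = 0.020 m.
v = √(2g·h_v) = √(2 × 9.81 × 0.020) = 0.626 m/s.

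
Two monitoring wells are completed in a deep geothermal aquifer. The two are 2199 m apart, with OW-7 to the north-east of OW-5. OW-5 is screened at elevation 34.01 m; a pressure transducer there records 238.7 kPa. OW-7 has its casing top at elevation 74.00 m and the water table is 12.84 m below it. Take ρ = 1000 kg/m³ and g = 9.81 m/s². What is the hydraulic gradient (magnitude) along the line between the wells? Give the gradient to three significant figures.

i ≈ 0.00128

Pressure head at OW-5: ψ = P/(ρg) = 238.7×1000 / (1000 × 9.81) = 24.33 m.
Total head at OW-5: h = z + ψ = 34.01 + 24.33 = 58.34 m.
Total head at OW-7: h = 74.00 − 12.84 = 61.16 m.
Head difference: h(OW-5) − h(OW-7) = 58.34 − 61.16 = -2.82 m.
Hydraulic gradient: i = |Δh| / L = 2.82 / 2199 = 0.00128.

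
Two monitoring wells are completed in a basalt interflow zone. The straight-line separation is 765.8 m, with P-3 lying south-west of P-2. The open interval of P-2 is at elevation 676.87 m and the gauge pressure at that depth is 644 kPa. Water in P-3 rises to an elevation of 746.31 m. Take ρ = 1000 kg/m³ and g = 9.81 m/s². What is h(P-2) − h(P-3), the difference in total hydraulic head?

Pressure head at P-2: ψ = P/(ρg) = 644×1000 / (1000 × 9.81) = 65.65 m.
Total head at P-2: h = z + ψ = 676.87 + 65.65 = 742.52 m.
Total head at P-3: h = 746.31 m (water level in the piezometer is the total head).
Head difference: h(P-2) − h(P-3) = 742.52 − 746.31 = -3.79 m.

Δh ≈ -3.79 m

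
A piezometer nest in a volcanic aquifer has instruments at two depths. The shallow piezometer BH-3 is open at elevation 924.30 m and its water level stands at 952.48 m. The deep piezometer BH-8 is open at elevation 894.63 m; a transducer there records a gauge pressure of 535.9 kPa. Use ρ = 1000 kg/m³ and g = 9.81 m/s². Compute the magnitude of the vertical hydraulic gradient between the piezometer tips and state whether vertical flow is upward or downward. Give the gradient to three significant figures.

|i_v| ≈ 0.109; vertical flow is downward

Total head at BH-3: h = 952.48 m (water level in the standpipe).
Pressure head at BH-8: ψ = P/(ρg) = 535.9×1000 / (1000 × 9.81) = 54.63 m.
Total head at BH-8: h = z + ψ = 894.63 + 54.63 = 949.26 m.
Δh = h(BH-3) − h(BH-8) = 952.48 − 949.26 = 3.22 m.
Vertical separation Δz = 924.30 − 894.63 = 29.67 m.
|i_v| = |Δh| / Δz = 3.22 / 29.67 = 0.109.
Head is higher in the shallow piezometer, so vertical flow is downward (recharge condition).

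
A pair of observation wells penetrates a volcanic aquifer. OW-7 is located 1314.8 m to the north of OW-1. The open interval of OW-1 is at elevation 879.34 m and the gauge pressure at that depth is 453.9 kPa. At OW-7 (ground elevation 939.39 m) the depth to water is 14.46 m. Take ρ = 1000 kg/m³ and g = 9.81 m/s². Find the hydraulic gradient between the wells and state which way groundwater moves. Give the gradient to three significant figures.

Pressure head at OW-1: ψ = P/(ρg) = 453.9×1000 / (1000 × 9.81) = 46.27 m.
Total head at OW-1: h = z + ψ = 879.34 + 46.27 = 925.61 m.
Total head at OW-7: h = 939.39 − 14.46 = 924.93 m.
Head difference: h(OW-1) − h(OW-7) = 925.61 − 924.93 = 0.68 m.
Hydraulic gradient: i = |Δh| / L = 0.68 / 1314.8 = 0.000517.
Flow is from higher to lower head: from OW-1 toward OW-7, i.e. toward the north.

i ≈ 0.000517; groundwater flows toward the north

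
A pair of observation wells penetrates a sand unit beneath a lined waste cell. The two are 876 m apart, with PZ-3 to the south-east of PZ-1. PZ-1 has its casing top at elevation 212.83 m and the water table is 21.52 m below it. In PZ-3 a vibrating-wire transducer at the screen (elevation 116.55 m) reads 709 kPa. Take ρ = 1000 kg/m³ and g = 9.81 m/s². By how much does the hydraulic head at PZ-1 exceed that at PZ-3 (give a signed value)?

Total head at PZ-1: h = 212.83 − 21.52 = 191.31 m.
Pressure head at PZ-3: ψ = P/(ρg) = 709×1000 / (1000 × 9.81) = 72.27 m.
Total head at PZ-3: h = z + ψ = 116.55 + 72.27 = 188.82 m.
Head difference: h(PZ-1) − h(PZ-3) = 191.31 − 188.82 = 2.49 m.

Δh ≈ 2.49 m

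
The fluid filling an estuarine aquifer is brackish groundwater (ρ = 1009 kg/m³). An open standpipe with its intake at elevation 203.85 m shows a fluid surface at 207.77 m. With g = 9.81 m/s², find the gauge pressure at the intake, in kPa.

P ≈ 38.8 kPa

Pressure head ψ = h − z = 207.77 − 203.85 = 3.92 m.
P = ρgψ = 1009 × 9.81 × 3.92 = 38801 Pa ≈ 38.8 kPa.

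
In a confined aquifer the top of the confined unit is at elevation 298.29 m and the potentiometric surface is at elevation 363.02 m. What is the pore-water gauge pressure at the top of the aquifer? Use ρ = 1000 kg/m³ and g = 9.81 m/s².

P ≈ 635 kPa

Pressure head at the aquifer top: ψ = h − z = 363.02 − 298.29 = 64.73 m.
P = ρgψ = 1000 × 9.81 × 64.73 = 635001 Pa ≈ 635 kPa.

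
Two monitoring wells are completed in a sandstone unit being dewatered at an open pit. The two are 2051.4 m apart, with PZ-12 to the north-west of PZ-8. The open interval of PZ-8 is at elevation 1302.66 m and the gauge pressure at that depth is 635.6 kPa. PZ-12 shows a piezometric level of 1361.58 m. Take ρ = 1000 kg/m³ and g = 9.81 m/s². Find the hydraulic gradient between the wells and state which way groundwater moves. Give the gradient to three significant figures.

Pressure head at PZ-8: ψ = P/(ρg) = 635.6×1000 / (1000 × 9.81) = 64.79 m.
Total head at PZ-8: h = z + ψ = 1302.66 + 64.79 = 1367.45 m.
Total head at PZ-12: h = 1361.58 m (water level in the piezometer is the total head).
Head difference: h(PZ-8) − h(PZ-12) = 1367.45 − 1361.58 = 5.87 m.
Hydraulic gradient: i = |Δh| / L = 5.87 / 2051.4 = 0.00286.
Flow is from higher to lower head: from PZ-8 toward PZ-12, i.e. toward the north-west.

i ≈ 0.00286; groundwater flows toward the north-west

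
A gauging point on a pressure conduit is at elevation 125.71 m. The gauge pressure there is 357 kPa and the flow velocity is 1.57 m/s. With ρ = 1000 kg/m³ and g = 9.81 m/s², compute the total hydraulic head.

h ≈ 162.23 m

Pressure head ψ = P/(ρg) = 357×1000 / (1000 × 9.81) = 36.39 m.
Velocity head = v²/(2g) = 1.57² / (2 × 9.81) = 0.126 m.
h = z + ψ + v²/(2g) = 125.71 + 36.39 + 0.126 = 162.23 m.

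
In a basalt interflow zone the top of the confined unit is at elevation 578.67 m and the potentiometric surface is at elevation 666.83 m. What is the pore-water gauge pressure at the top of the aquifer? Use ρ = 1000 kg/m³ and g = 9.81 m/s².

P ≈ 865 kPa

Pressure head at the aquifer top: ψ = h − z = 666.83 − 578.67 = 88.16 m.
P = ρgψ = 1000 × 9.81 × 88.16 = 864850 Pa ≈ 865 kPa.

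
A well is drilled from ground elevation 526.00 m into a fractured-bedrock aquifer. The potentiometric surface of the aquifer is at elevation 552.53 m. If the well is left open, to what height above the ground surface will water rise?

≈ 26.53 m above ground

Water rises to the potentiometric surface, so the rise above ground = 552.53 − 526.00 = 26.53 m.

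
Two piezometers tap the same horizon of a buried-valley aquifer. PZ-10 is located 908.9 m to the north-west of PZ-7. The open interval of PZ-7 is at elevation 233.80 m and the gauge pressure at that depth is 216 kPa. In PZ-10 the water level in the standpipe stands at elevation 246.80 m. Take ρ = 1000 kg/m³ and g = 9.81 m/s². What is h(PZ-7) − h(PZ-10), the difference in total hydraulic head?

Pressure head at PZ-7: ψ = P/(ρg) = 216×1000 / (1000 × 9.81) = 22.02 m.
Total head at PZ-7: h = z + ψ = 233.80 + 22.02 = 255.82 m.
Total head at PZ-10: h = 246.80 m (water level in the piezometer is the total head).
Head difference: h(PZ-7) − h(PZ-10) = 255.82 − 246.80 = 9.02 m.

Δh ≈ 9.02 m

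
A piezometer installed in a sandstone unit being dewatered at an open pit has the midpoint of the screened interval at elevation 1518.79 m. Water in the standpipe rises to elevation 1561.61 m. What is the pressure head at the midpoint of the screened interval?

Total head h = 1561.61 m (the water-surface elevation in the piezometer).
Pressure head ψ = h − z = 1561.61 − 1518.79 = 42.82 m.

ψ ≈ 42.82 m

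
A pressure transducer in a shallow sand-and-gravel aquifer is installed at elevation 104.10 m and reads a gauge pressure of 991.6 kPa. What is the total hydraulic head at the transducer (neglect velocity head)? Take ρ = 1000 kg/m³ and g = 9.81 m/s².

ψ = P/(ρg) = 991.6×1000 / (1000 × 9.81) = 101.08 m.
h = z + ψ = 104.10 + 101.08 = 205.18 m.

h ≈ 205.18 m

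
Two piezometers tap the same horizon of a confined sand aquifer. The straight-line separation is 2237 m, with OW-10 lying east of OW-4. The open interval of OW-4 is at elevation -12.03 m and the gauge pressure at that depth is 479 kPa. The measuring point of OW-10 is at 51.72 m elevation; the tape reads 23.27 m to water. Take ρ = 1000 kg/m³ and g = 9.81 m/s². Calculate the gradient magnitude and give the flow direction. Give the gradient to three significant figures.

Pressure head at OW-4: ψ = P/(ρg) = 479×1000 / (1000 × 9.81) = 48.83 m.
Total head at OW-4: h = z + ψ = -12.03 + 48.83 = 36.80 m.
Total head at OW-10: h = 51.72 − 23.27 = 28.45 m.
Head difference: h(OW-4) − h(OW-10) = 36.80 − 28.45 = 8.35 m.
Hydraulic gradient: i = |Δh| / L = 8.35 / 2237 = 0.00373.
Flow is from higher to lower head: from OW-4 toward OW-10, i.e. toward the east.

i ≈ 0.00373; groundwater flows toward the east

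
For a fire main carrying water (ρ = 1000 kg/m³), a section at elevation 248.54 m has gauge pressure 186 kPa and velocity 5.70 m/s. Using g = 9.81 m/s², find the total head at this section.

h ≈ 269.16 m

Pressure head ψ = P/(ρg) = 186×1000 / (1000 × 9.81) = 18.96 m.
Velocity head = v²/(2g) = 5.70² / (2 × 9.81) = 1.656 m.
h = z + ψ + v²/(2g) = 248.54 + 18.96 + 1.656 = 269.16 m.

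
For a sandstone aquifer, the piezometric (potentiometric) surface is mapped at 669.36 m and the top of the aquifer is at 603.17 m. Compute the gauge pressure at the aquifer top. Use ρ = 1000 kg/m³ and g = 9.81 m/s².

P ≈ 649 kPa

Pressure head at the aquifer top: ψ = h − z = 669.36 − 603.17 = 66.19 m.
P = ρgψ = 1000 × 9.81 × 66.19 = 649324 Pa ≈ 649 kPa.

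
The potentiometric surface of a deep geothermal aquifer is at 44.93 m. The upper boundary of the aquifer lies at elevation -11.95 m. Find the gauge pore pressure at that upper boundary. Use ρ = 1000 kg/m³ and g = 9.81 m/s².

Pressure head at the aquifer top: ψ = h − z = 44.93 − (-11.95) = 56.88 m.
P = ρgψ = 1000 × 9.81 × 56.88 = 557993 Pa ≈ 558 kPa.

P ≈ 558 kPa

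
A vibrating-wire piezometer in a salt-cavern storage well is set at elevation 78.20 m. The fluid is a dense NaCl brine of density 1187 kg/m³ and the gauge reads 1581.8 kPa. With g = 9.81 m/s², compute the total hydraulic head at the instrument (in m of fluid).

ψ = P/(ρg) = 1581.8×1000 / (1187 × 9.81) = 135.84 m.
h = z + ψ = 78.20 + 135.84 = 214.04 m.

h ≈ 214.04 m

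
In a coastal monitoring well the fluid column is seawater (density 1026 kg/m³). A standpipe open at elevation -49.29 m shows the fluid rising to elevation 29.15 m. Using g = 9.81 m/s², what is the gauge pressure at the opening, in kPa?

P ≈ 790 kPa

Pressure head ψ = h − z = 29.15 − (-49.29) = 78.44 m.
P = ρgψ = 1026 × 9.81 × 78.44 = 789503 Pa ≈ 790 kPa.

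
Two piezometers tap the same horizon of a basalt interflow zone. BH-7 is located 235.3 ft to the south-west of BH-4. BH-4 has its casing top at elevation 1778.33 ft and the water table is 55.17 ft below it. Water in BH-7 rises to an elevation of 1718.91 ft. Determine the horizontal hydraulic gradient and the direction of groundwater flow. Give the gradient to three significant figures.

Total head at BH-4: h = 1778.33 − 55.17 = 1723.16 ft.
Total head at BH-7: h = 1718.91 ft (water level in the piezometer is the total head).
Head difference: h(BH-4) − h(BH-7) = 1723.16 − 1718.91 = 4.25 ft.
Hydraulic gradient: i = |Δh| / L = 4.25 / 235.3 = 0.0181.
Flow is from higher to lower head: from BH-4 toward BH-7, i.e. toward the south-west.

i ≈ 0.0181; groundwater flows toward the south-west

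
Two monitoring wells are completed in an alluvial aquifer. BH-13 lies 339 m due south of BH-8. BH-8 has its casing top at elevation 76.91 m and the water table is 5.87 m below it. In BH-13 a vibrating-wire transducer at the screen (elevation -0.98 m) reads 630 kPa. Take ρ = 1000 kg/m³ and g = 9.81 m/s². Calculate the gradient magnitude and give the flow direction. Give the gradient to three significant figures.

Total head at BH-8: h = 76.91 − 5.87 = 71.04 m.
Pressure head at BH-13: ψ = P/(ρg) = 630×1000 / (1000 × 9.81) = 64.22 m.
Total head at BH-13: h = z + ψ = -0.98 + 64.22 = 63.24 m.
Head difference: h(BH-8) − h(BH-13) = 71.04 − 63.24 = 7.80 m.
Hydraulic gradient: i = |Δh| / L = 7.80 / 339 = 0.0230.
Flow is from higher to lower head: from BH-8 toward BH-13, i.e. toward the south.

i ≈ 0.0230; groundwater flows toward the south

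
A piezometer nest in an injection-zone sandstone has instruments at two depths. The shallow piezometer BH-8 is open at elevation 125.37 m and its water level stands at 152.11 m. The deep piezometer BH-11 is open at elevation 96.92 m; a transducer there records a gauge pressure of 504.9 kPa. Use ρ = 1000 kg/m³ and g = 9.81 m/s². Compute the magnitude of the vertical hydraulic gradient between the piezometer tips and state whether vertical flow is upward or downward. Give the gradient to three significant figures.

Total head at BH-8: h = 152.11 m (water level in the standpipe).
Pressure head at BH-11: ψ = P/(ρg) = 504.9×1000 / (1000 × 9.81) = 51.47 m.
Total head at BH-11: h = z + ψ = 96.92 + 51.47 = 148.39 m.
Δh = h(BH-8) − h(BH-11) = 152.11 − 148.39 = 3.72 m.
Vertical separation Δz = 125.37 − 96.92 = 28.45 m.
|i_v| = |Δh| / Δz = 3.72 / 28.45 = 0.131.
Head is higher in the shallow piezometer, so vertical flow is downward (recharge condition).

|i_v| ≈ 0.131; vertical flow is downward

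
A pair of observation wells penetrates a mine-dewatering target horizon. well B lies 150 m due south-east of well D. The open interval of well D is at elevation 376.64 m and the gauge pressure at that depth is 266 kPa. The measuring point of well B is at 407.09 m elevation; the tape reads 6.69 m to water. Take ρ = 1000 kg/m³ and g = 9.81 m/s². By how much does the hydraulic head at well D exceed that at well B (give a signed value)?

Δh ≈ 3.36 m

Pressure head at well D: ψ = P/(ρg) = 266×1000 / (1000 × 9.81) = 27.12 m.
Total head at well D: h = z + ψ = 376.64 + 27.12 = 403.76 m.
Total head at well B: h = 407.09 − 6.69 = 400.40 m.
Head difference: h(well D) − h(well B) = 403.76 − 400.40 = 3.36 m.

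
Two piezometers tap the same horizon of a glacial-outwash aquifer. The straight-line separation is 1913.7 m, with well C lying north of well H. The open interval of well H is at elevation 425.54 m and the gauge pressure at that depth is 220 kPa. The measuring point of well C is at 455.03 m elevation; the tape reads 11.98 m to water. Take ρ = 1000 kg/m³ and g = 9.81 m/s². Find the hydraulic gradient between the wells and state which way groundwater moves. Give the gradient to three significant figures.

i ≈ 0.00257; groundwater flows toward the north

Pressure head at well H: ψ = P/(ρg) = 220×1000 / (1000 × 9.81) = 22.43 m.
Total head at well H: h = z + ψ = 425.54 + 22.43 = 447.97 m.
Total head at well C: h = 455.03 − 11.98 = 443.05 m.
Head difference: h(well H) − h(well C) = 447.97 − 443.05 = 4.92 m.
Hydraulic gradient: i = |Δh| / L = 4.92 / 1913.7 = 0.00257.
Flow is from higher to lower head: from well H toward well C, i.e. toward the north.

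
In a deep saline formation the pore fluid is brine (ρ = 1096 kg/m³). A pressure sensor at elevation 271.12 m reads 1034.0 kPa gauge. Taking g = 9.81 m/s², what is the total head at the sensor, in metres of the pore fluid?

ψ = P/(ρg) = 1034.0×1000 / (1096 × 9.81) = 96.17 m.
h = z + ψ = 271.12 + 96.17 = 367.29 m.

h ≈ 367.29 m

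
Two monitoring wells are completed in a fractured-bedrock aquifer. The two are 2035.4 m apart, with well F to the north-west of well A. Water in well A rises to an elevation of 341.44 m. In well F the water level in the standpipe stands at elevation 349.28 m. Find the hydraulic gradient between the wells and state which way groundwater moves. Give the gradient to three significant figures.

Total head at well A: h = 341.44 m (water level in the piezometer is the total head).
Total head at well F: h = 349.28 m (water level in the piezometer is the total head).
Head difference: h(well A) − h(well F) = 341.44 − 349.28 = -7.84 m.
Hydraulic gradient: i = |Δh| / L = 7.84 / 2035.4 = 0.00385.
Flow is from higher to lower head: from well F toward well A, i.e. toward the south-east.

i ≈ 0.00385; groundwater flows toward the south-east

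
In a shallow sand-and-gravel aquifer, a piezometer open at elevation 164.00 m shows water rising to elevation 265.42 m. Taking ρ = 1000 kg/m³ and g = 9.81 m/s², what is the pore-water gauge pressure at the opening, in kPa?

Pressure head ψ = h − z = 265.42 − 164.00 = 101.42 m.
P = ρgψ = 1000 × 9.81 × 101.42 = 994930 Pa ≈ 995 kPa.

P ≈ 995 kPa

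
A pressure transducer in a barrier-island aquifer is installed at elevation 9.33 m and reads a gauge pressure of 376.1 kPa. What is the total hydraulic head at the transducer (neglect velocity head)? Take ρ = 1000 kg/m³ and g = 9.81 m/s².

h ≈ 47.67 m

ψ = P/(ρg) = 376.1×1000 / (1000 × 9.81) = 38.34 m.
h = z + ψ = 9.33 + 38.34 = 47.67 m.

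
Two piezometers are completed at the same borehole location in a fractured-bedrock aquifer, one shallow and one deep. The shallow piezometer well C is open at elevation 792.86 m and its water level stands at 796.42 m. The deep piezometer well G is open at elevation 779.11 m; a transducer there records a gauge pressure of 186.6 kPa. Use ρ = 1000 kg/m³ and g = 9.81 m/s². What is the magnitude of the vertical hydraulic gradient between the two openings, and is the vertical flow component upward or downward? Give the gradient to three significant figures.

|i_v| ≈ 0.124; vertical flow is upward

Total head at well C: h = 796.42 m (water level in the standpipe).
Pressure head at well G: ψ = P/(ρg) = 186.6×1000 / (1000 × 9.81) = 19.02 m.
Total head at well G: h = z + ψ = 779.11 + 19.02 = 798.13 m.
Δh = h(well C) − h(well G) = 796.42 − 798.13 = -1.71 m.
Vertical separation Δz = 792.86 − 779.11 = 13.75 m.
|i_v| = |Δh| / Δz = 1.71 / 13.75 = 0.124.
Head is higher in the deep piezometer, so vertical flow is upward (discharge condition).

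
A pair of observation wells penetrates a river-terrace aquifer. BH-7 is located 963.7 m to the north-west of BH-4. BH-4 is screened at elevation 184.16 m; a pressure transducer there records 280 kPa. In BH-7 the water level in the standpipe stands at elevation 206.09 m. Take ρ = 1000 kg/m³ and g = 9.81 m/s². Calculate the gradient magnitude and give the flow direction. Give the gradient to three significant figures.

i ≈ 0.00686; groundwater flows toward the north-west

Pressure head at BH-4: ψ = P/(ρg) = 280×1000 / (1000 × 9.81) = 28.54 m.
Total head at BH-4: h = z + ψ = 184.16 + 28.54 = 212.70 m.
Total head at BH-7: h = 206.09 m (water level in the piezometer is the total head).
Head difference: h(BH-4) − h(BH-7) = 212.70 − 206.09 = 6.61 m.
Hydraulic gradient: i = |Δh| / L = 6.61 / 963.7 = 0.00686.
Flow is from higher to lower head: from BH-4 toward BH-7, i.e. toward the north-west.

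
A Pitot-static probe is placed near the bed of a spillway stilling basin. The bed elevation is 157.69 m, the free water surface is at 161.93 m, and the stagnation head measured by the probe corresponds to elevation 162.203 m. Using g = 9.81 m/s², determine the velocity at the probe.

v ≈ 2.31 m/s

Near the bed, under hydrostatic conditions, the piezometric head (z + ψ) equals the free-surface elevation, 161.93 m.
Velocity head = total − piezometric = 162.203 − 161.93 = 0.273 m.
v = √(2g·h_v) = √(2 × 9.81 × 0.273) = 2.31 m/s.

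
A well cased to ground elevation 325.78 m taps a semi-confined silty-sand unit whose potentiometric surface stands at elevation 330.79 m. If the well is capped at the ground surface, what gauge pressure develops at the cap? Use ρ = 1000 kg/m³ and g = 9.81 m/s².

P ≈ 49.1 kPa

Head above the cap: Δh = 330.79 − 325.78 = 5.01 m.
P = ρgΔh = 1000 × 9.81 × 5.01 = 49148 Pa ≈ 49.1 kPa.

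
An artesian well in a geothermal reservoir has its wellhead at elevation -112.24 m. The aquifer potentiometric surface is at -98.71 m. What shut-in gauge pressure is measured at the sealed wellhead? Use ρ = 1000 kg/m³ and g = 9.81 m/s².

Head above the cap: Δh = -98.71 − (-112.24) = 13.53 m.
P = ρgΔh = 1000 × 9.81 × 13.53 = 132729 Pa ≈ 133 kPa.

P ≈ 133 kPa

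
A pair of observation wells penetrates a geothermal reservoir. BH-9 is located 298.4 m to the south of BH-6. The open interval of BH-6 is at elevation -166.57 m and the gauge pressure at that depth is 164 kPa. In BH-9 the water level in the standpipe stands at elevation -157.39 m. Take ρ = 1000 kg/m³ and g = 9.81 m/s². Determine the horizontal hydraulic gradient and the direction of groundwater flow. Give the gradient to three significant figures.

i ≈ 0.0253; groundwater flows toward the south

Pressure head at BH-6: ψ = P/(ρg) = 164×1000 / (1000 × 9.81) = 16.72 m.
Total head at BH-6: h = z + ψ = -166.57 + 16.72 = -149.85 m.
Total head at BH-9: h = -157.39 m (water level in the piezometer is the total head).
Head difference: h(BH-6) − h(BH-9) = -149.85 − (-157.39) = 7.54 m.
Hydraulic gradient: i = |Δh| / L = 7.54 / 298.4 = 0.0253.
Flow is from higher to lower head: from BH-6 toward BH-9, i.e. toward the south.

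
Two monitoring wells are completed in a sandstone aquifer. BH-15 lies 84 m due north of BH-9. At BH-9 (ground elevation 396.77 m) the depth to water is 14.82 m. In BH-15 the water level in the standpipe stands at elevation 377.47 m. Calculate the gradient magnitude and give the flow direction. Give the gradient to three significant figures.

Total head at BH-9: h = 396.77 − 14.82 = 381.95 m.
Total head at BH-15: h = 377.47 m (water level in the piezometer is the total head).
Head difference: h(BH-9) − h(BH-15) = 381.95 − 377.47 = 4.48 m.
Hydraulic gradient: i = |Δh| / L = 4.48 / 84 = 0.0533.
Flow is from higher to lower head: from BH-9 toward BH-15, i.e. toward the north.

i ≈ 0.0533; groundwater flows toward the north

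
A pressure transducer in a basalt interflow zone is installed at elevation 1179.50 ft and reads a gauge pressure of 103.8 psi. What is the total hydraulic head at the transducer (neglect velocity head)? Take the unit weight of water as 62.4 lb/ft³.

ψ = 144·P/γ = 144 × 103.8 / 62.4 = 239.54 ft.
h = z + ψ = 1179.50 + 239.54 = 1419.04 ft.

h ≈ 1419.04 ft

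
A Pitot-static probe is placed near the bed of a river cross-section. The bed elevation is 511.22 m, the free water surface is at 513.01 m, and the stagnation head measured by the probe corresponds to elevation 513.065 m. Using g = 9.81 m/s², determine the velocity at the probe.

Near the bed, under hydrostatic conditions, the piezometric head (z + ψ) equals the free-surface elevation, 513.01 m.
Velocity head = total − piezometric = 513.065 − 513.01 = 0.055 m.
v = √(2g·h_v) = √(2 × 9.81 × 0.055) = 1.04 m/s.

v ≈ 1.04 m/s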